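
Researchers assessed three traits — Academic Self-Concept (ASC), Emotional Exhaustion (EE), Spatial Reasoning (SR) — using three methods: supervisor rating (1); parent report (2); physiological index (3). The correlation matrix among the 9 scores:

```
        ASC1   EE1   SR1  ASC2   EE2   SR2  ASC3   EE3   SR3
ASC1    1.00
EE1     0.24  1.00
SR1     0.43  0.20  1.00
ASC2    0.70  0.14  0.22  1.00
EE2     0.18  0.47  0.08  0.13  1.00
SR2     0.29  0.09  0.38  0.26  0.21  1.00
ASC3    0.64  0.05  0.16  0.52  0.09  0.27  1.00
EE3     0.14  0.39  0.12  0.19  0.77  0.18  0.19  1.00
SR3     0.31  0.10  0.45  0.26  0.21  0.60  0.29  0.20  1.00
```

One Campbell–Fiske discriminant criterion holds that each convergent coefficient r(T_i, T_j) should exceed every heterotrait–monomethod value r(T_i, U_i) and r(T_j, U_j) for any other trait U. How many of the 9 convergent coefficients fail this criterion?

1

Each convergent coefficient versus the relevant comparison correlations:
ASC (methods 1·2): 0.70 vs {0.24, 0.13, 0.43, 0.26} → pass.
ASC (methods 1·3): 0.64 vs {0.24, 0.19, 0.43, 0.29} → pass.
ASC (methods 2·3): 0.52 vs {0.13, 0.19, 0.26, 0.29} → pass.
EE (methods 1·2): 0.47 vs {0.24, 0.13, 0.20, 0.21} → pass.
EE (methods 1·3): 0.39 vs {0.24, 0.19, 0.20, 0.20} → pass.
EE (methods 2·3): 0.77 vs {0.13, 0.19, 0.21, 0.20} → pass.
SR (methods 1·2): 0.38 vs {0.43, 0.26, 0.20, 0.21} → fail.
SR (methods 1·3): 0.45 vs {0.43, 0.29, 0.20, 0.20} → pass.
SR (methods 2·3): 0.60 vs {0.26, 0.29, 0.21, 0.20} → pass.
1 of 9 fail.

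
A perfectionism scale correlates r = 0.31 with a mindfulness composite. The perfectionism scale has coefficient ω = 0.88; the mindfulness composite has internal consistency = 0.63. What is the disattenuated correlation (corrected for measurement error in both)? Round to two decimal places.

r_true = r_obs / √(r_xx · r_yy) = 0.31 / √(0.88 × 0.63) = 0.31 / √0.5544 = 0.31 / 0.7446 ≈ 0.42.

0.42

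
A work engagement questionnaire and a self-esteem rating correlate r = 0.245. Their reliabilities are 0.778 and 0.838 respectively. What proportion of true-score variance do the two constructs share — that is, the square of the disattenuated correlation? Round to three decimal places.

Disattenuated r = 0.245 / √(0.778 × 0.838) = 0.245 / 0.8074 = 0.3034.
Shared true-score variance = 0.3034² = 0.0921 ≈ 0.092.

0.092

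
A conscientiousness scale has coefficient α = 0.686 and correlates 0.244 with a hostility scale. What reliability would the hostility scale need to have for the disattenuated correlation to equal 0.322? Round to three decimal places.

r_true = r_obs / √(r_xx · r_yy) ⇒ 0.322 = 0.244 / √(0.686 · r_yy).
√(0.686 · r_yy) = 0.244 / 0.322 = 0.7578; 0.686 · r_yy = 0.5743; r_yy = 0.5743 / 0.686 ≈ 0.837.

0.837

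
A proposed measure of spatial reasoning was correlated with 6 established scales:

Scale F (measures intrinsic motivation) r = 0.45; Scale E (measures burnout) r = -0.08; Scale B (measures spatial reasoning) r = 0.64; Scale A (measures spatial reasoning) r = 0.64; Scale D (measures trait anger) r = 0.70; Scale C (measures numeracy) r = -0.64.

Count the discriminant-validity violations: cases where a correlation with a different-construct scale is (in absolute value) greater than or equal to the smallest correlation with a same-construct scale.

Convergent (same construct = spatial reasoning): Scale B, Scale A.
Smallest convergent = 0.64. Discriminant |r|: 0.45, 0.08, 0.70, 0.64; count ≥ 0.64 → 2.

2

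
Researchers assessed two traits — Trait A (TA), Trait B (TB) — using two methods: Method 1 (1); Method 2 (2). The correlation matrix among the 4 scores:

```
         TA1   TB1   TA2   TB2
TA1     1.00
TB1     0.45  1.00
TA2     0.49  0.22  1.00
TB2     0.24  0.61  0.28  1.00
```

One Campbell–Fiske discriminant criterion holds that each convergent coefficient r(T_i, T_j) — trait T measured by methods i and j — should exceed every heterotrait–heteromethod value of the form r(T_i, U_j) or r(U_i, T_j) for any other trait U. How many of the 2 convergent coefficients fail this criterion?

0

Convergent coefficients and their comparison sets:
TA (methods 1·2): 0.49 vs {0.24, 0.22} → pass.
TB (methods 1·2): 0.61 vs {0.22, 0.24} → pass.
0 of 2 fail.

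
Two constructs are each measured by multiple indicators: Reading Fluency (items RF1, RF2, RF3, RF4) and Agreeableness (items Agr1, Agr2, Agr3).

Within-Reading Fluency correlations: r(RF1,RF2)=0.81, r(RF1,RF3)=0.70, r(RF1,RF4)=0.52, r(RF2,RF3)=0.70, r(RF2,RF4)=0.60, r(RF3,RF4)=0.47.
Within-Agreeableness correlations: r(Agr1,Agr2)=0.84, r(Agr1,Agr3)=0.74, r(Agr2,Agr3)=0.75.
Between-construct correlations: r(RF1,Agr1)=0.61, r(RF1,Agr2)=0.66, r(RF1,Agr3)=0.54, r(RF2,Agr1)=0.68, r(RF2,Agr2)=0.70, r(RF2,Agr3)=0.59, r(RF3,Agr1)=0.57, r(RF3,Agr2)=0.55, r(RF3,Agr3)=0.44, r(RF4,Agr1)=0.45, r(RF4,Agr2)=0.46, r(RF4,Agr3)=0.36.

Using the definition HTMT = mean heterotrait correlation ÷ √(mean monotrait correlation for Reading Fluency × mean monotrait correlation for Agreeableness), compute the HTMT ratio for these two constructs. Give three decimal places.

Between-construct mean = 6.61/12 = 0.5508.
Mean within-RF = 3.80/6 = 0.6333; mean within-Agr = 2.33/3 = 0.7767.
Geometric mean = √(0.6333 × 0.7767) = 0.7013.
HTMT = 0.5508 / 0.7013 = 0.785.

0.785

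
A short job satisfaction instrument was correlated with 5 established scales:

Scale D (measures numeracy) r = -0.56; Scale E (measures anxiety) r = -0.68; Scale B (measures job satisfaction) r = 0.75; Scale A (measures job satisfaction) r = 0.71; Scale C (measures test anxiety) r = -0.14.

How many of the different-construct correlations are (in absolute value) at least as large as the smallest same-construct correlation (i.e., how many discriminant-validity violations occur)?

0

Convergent (same construct = job satisfaction): Scale B, Scale A.
Smallest convergent = 0.71. Discriminant |r|: 0.56, 0.68, 0.14; count ≥ 0.71 → 0.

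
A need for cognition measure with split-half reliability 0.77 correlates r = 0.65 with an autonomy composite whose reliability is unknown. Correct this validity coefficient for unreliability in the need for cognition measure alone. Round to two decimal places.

0.74

Single correction: r_c = r_obs / √r_xx = 0.65 / √0.77 = 0.65 / 0.8775 ≈ 0.74.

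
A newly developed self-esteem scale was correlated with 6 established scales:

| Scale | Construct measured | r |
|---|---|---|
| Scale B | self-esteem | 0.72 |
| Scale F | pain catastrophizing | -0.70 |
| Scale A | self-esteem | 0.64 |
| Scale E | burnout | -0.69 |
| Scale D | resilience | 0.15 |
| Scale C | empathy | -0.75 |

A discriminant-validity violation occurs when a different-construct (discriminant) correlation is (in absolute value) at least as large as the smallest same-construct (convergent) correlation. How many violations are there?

Convergent (same construct = self-esteem): Scale B, Scale A.
Smallest convergent = 0.64. Discriminant |r|: 0.70, 0.69, 0.15, 0.75; count ≥ 0.64 → 3.

3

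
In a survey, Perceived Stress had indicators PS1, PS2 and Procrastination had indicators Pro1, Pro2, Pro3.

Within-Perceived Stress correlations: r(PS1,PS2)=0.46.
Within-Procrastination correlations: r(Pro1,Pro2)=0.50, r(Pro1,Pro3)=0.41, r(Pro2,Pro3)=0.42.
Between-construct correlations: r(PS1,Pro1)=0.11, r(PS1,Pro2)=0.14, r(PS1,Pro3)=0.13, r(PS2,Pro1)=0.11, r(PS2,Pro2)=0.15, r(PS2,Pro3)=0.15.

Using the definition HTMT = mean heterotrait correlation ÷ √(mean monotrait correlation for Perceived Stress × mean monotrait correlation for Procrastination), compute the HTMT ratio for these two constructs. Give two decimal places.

0.29

Between-construct mean = 0.79/6 = 0.1317.
Mean within-PS = 0.46/1 = 0.4600; mean within-Pro = 1.33/3 = 0.4433.
Geometric mean = √(0.4600 × 0.4433) = 0.4516.
HTMT = 0.1317 / 0.4516 = 0.29.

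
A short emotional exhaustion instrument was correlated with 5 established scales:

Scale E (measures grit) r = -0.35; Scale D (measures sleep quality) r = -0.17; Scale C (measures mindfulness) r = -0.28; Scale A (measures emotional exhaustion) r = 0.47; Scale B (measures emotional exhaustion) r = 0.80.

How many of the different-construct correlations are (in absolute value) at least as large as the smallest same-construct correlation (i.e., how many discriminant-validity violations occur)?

0

Convergent (same construct = emotional exhaustion): Scale A, Scale B.
Smallest convergent = 0.47. Discriminant |r|: 0.35, 0.17, 0.28; count ≥ 0.47 → 0.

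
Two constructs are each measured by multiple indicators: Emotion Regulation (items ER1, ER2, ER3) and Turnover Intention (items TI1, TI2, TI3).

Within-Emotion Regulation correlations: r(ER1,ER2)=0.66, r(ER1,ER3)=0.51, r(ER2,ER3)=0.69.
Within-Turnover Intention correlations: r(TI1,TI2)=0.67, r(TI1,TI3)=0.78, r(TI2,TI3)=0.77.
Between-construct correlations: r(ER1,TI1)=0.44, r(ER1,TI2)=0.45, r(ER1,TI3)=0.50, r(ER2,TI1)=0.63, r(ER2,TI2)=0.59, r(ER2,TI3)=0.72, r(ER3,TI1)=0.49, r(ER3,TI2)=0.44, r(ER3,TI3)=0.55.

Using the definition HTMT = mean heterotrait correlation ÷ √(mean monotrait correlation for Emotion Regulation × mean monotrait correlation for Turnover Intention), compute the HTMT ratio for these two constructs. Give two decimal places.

0.79

Mean heterotrait r = 4.81/9 = 0.5344.
Mean within-ER = 1.86/3 = 0.6200; mean within-TI = 2.22/3 = 0.7400.
Geometric mean = √(0.6200 × 0.7400) = 0.6773.
HTMT = 0.5344 / 0.6773 = 0.79.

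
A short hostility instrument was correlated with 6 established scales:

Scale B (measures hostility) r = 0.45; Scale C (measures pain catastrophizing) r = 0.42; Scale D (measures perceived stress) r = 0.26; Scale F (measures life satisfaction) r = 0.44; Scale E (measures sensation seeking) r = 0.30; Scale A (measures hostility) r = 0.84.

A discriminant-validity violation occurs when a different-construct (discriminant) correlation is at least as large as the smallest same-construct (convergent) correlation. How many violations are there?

Convergent (same construct = hostility): Scale B, Scale A.
Smallest convergent = 0.45. Discriminant values: 0.42, 0.26, 0.44, 0.30; count ≥ 0.45 → 0.

0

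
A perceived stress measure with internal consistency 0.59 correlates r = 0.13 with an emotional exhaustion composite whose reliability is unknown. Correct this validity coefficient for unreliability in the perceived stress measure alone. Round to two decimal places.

0.17

Single correction: r_c = r_obs / √r_xx = 0.13 / √0.59 = 0.13 / 0.7681 ≈ 0.17.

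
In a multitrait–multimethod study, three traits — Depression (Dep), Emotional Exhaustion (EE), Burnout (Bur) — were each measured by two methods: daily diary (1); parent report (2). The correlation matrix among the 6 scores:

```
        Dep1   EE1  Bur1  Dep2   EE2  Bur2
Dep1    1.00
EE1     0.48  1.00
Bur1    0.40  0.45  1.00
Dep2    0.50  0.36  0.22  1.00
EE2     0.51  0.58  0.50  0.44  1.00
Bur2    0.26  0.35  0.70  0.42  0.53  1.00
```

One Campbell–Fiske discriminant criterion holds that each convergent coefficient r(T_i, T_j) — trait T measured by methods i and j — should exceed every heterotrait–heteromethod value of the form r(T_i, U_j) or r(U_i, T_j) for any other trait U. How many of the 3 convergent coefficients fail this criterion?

Checking each validity diagonal entry against its comparison values:
Dep (methods 1·2): 0.50 vs {0.51, 0.36, 0.26, 0.22} → fail.
EE (methods 1·2): 0.58 vs {0.36, 0.51, 0.35, 0.50} → pass.
Bur (methods 1·2): 0.70 vs {0.22, 0.26, 0.50, 0.35} → pass.
1 of 3 fail.

1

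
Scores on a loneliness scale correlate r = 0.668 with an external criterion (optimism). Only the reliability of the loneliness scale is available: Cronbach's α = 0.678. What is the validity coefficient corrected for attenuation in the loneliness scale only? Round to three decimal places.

Single correction: r_c = r_obs / √r_xx = 0.668 / √0.678 = 0.668 / 0.8234 ≈ 0.811.

0.811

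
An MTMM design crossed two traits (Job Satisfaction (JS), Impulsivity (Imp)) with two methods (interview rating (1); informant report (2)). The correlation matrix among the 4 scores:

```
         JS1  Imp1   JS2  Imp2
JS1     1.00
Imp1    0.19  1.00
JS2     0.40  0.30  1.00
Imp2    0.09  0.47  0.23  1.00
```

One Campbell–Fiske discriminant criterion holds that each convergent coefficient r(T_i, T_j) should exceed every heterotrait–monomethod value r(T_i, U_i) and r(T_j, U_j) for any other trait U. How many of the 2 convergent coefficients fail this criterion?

0

Each convergent coefficient versus the relevant comparison correlations:
JS (methods 1·2): 0.40 vs {0.19, 0.23} → pass.
Imp (methods 1·2): 0.47 vs {0.19, 0.23} → pass.
0 of 2 fail.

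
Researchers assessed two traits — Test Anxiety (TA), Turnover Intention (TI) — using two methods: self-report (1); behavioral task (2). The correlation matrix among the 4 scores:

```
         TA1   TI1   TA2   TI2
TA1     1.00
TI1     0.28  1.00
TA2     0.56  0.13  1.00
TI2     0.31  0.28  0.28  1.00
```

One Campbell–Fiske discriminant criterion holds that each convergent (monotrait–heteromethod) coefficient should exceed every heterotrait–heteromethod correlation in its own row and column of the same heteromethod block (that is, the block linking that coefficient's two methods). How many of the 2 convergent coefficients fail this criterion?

1

Each convergent coefficient versus the relevant comparison correlations:
TA (methods 1·2): 0.56 vs {0.31, 0.13} → pass.
TI (methods 1·2): 0.28 vs {0.13, 0.31} → fail.
1 of 2 fail.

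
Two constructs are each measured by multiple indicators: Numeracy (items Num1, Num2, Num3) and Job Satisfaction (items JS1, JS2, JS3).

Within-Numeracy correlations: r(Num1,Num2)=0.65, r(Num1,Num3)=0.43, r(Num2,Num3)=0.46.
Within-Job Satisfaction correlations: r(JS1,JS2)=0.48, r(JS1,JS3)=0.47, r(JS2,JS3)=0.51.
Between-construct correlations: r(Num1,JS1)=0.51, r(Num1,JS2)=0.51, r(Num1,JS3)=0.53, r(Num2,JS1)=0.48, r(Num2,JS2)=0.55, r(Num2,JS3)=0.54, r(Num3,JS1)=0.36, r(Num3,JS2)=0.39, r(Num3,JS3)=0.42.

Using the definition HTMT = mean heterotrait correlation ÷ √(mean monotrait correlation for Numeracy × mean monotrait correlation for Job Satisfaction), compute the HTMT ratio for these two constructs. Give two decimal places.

Between-construct mean = 4.29/9 = 0.4767.
Mean within-Num = 1.54/3 = 0.5133; mean within-JS = 1.46/3 = 0.4867.
Geometric mean = √(0.5133 × 0.4867) = 0.4998.
HTMT = 0.4767 / 0.4998 = 0.95.

0.95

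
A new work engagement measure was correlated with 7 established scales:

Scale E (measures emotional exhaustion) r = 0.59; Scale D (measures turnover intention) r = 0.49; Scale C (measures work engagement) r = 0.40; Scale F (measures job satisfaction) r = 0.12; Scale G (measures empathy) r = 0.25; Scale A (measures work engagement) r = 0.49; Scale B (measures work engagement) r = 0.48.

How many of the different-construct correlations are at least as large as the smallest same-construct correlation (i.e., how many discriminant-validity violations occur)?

2

Convergent (same construct = work engagement): Scale C, Scale A, Scale B.
Smallest convergent = 0.40. Discriminant values: 0.59, 0.49, 0.12, 0.25; count ≥ 0.40 → 2.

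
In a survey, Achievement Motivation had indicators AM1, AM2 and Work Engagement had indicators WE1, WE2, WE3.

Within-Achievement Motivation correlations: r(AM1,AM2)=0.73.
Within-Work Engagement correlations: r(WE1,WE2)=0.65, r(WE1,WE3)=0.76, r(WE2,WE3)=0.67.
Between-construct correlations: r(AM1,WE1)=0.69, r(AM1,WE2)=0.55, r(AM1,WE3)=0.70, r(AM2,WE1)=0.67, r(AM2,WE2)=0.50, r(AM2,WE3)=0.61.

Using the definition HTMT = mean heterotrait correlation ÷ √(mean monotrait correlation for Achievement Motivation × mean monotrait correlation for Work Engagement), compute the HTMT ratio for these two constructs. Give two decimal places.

0.87

Mean between = 3.72/6 = 0.6200.
Mean within-AM = 0.73/1 = 0.7300; mean within-WE = 2.08/3 = 0.6933.
Geometric mean = √(0.7300 × 0.6933) = 0.7114.
HTMT = 0.6200 / 0.7114 = 0.87.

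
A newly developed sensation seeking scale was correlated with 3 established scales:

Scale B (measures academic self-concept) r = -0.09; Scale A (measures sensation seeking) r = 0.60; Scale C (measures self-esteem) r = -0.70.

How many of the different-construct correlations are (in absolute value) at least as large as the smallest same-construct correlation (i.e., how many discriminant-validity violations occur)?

Convergent (same construct = sensation seeking): Scale A.
Smallest convergent = 0.60. Discriminant |r|: 0.09, 0.70; count ≥ 0.60 → 1.

1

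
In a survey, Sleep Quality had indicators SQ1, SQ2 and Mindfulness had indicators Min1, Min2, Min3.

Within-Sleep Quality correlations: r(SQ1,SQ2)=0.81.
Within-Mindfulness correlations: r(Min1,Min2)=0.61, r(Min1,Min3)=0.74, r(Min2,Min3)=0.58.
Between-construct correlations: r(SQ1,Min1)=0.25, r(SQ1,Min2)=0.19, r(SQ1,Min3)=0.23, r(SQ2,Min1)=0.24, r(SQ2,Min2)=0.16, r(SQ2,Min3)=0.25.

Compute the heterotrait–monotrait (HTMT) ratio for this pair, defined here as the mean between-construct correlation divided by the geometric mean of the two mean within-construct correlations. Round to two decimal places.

0.30

Mean heterotrait r = 1.32/6 = 0.2200.
Mean within-SQ = 0.81/1 = 0.8100; mean within-Min = 1.93/3 = 0.6433.
Geometric mean = √(0.8100 × 0.6433) = 0.7219.
HTMT = 0.2200 / 0.7219 = 0.30.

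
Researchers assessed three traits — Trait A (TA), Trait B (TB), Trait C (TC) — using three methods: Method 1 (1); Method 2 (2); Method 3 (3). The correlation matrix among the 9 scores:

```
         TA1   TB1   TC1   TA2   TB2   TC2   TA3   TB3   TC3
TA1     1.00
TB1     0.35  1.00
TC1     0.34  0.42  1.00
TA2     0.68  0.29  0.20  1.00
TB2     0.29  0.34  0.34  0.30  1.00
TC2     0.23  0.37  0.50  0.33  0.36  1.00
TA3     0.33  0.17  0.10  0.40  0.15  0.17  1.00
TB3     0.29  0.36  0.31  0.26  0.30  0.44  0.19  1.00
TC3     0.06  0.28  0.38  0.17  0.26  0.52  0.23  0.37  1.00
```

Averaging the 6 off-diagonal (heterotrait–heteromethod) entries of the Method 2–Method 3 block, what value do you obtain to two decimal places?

HTHM values (method 2 × method 3): 0.26, 0.17, 0.15, 0.26, 0.17, 0.44; mean = 1.45/6 = 0.24.

0.24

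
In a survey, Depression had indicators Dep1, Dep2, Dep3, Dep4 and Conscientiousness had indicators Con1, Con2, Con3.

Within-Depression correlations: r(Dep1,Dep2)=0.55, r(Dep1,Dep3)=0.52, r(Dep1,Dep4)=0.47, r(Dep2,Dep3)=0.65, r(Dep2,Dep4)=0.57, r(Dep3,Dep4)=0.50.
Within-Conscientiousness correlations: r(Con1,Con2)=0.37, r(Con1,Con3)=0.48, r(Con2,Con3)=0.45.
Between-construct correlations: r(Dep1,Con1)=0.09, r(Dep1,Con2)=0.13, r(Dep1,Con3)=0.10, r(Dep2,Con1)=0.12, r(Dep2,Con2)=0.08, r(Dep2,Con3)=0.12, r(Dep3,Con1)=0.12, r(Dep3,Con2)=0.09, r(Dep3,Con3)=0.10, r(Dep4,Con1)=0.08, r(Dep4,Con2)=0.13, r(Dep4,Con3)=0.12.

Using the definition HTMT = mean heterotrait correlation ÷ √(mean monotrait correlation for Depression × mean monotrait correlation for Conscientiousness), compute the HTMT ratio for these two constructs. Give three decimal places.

Mean between = 1.28/12 = 0.1067.
Mean within-Dep = 3.26/6 = 0.5433; mean within-Con = 1.30/3 = 0.4333.
Geometric mean = √(0.5433 × 0.4333) = 0.4852.
HTMT = 0.1067 / 0.4852 = 0.220.

0.220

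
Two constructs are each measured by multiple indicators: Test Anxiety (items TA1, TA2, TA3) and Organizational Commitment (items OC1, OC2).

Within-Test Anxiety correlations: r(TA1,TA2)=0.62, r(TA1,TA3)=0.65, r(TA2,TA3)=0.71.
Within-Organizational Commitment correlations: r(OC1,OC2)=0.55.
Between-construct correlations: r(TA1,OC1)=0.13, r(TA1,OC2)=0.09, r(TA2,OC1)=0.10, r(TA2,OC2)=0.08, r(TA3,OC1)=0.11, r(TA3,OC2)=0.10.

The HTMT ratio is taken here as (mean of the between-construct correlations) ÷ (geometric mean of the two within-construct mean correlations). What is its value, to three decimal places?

0.169

Mean between = 0.61/6 = 0.1017.
Mean within-TA = 1.98/3 = 0.6600; mean within-OC = 0.55/1 = 0.5500.
Geometric mean = √(0.6600 × 0.5500) = 0.6025.
HTMT = 0.1017 / 0.6025 = 0.169.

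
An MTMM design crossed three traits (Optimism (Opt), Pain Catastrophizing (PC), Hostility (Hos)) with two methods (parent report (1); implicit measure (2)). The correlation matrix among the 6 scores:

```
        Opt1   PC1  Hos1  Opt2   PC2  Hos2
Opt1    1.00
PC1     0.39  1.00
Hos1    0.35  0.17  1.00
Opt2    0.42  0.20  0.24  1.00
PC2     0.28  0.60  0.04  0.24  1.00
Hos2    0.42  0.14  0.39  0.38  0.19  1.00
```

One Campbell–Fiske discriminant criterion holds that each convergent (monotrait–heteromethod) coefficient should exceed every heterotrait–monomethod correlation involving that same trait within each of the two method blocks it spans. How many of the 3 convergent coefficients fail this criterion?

0

Each convergent coefficient versus the relevant comparison correlations:
Opt (methods 1·2): 0.42 vs {0.39, 0.24, 0.35, 0.38} → pass.
PC (methods 1·2): 0.60 vs {0.39, 0.24, 0.17, 0.19} → pass.
Hos (methods 1·2): 0.39 vs {0.35, 0.38, 0.17, 0.19} → pass.
0 of 3 fail.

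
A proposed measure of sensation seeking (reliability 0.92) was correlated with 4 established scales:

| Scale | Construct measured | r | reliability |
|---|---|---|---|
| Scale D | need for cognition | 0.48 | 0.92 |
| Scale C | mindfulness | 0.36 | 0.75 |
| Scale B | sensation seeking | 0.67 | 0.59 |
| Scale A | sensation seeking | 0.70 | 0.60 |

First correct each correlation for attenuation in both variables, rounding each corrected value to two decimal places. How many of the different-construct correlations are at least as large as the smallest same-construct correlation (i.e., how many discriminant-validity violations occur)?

Disattenuated r (r / √(r_scale · r_new)):
  Scale D (disc): 0.48 / √(0.92·0.92) = 0.52
  Scale C (disc): 0.36 / √(0.75·0.92) = 0.43
  Scale B (conv): 0.67 / √(0.59·0.92) = 0.91
  Scale A (conv): 0.70 / √(0.60·0.92) = 0.94
Smallest convergent = 0.91. Discriminant values: 0.52, 0.43; count ≥ 0.91 → 0.

0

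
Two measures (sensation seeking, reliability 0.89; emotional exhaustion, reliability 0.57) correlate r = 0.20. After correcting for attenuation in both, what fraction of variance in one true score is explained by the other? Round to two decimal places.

Disattenuated r = 0.20 / √(0.89 × 0.57) = 0.20 / 0.7122 = 0.2808.
Shared true-score variance = 0.2808² = 0.0788 ≈ 0.08.

0.08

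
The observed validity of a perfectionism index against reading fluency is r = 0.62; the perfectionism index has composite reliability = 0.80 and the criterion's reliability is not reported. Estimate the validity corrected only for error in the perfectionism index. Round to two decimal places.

Single correction: r_c = r_obs / √r_xx = 0.62 / √0.80 = 0.62 / 0.8944 ≈ 0.69.

0.69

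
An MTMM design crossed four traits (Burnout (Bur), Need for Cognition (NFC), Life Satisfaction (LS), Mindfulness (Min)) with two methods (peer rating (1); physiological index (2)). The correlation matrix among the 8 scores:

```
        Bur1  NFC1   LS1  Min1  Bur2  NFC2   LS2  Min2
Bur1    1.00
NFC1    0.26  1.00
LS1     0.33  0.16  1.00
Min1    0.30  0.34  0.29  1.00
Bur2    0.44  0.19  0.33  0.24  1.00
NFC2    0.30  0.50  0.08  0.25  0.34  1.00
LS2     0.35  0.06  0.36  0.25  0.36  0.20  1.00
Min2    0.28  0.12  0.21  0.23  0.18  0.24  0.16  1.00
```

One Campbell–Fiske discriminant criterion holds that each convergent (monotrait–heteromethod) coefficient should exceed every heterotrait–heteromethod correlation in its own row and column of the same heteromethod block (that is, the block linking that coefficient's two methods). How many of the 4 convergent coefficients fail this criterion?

1

Convergent coefficients and their comparison sets:
Bur (methods 1·2): 0.44 vs {0.30, 0.19, 0.35, 0.33, 0.28, 0.24} → pass.
NFC (methods 1·2): 0.50 vs {0.19, 0.30, 0.06, 0.08, 0.12, 0.25} → pass.
LS (methods 1·2): 0.36 vs {0.33, 0.35, 0.08, 0.06, 0.21, 0.25} → pass.
Min (methods 1·2): 0.23 vs {0.24, 0.28, 0.25, 0.12, 0.25, 0.21} → fail.
1 of 4 fail.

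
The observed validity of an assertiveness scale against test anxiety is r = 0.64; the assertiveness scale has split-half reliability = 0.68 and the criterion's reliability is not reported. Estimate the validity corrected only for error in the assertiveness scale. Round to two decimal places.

0.78

Single correction: r_c = r_obs / √r_xx = 0.64 / √0.68 = 0.64 / 0.8246 ≈ 0.78.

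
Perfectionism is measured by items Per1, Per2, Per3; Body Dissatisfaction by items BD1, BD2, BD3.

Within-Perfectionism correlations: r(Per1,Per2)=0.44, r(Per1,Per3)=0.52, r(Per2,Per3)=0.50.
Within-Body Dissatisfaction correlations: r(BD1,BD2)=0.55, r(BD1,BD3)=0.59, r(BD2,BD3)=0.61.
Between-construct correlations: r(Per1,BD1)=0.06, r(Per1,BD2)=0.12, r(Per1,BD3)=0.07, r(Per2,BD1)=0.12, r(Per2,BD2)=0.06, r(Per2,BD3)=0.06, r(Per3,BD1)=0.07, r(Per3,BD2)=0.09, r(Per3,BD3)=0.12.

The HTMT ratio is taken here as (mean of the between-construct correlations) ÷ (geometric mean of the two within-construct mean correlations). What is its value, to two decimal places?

0.16

Mean heterotrait r = 0.77/9 = 0.0856.
Mean within-Per = 1.46/3 = 0.4867; mean within-BD = 1.75/3 = 0.5833.
Geometric mean = √(0.4867 × 0.5833) = 0.5328.
HTMT = 0.0856 / 0.5328 = 0.16.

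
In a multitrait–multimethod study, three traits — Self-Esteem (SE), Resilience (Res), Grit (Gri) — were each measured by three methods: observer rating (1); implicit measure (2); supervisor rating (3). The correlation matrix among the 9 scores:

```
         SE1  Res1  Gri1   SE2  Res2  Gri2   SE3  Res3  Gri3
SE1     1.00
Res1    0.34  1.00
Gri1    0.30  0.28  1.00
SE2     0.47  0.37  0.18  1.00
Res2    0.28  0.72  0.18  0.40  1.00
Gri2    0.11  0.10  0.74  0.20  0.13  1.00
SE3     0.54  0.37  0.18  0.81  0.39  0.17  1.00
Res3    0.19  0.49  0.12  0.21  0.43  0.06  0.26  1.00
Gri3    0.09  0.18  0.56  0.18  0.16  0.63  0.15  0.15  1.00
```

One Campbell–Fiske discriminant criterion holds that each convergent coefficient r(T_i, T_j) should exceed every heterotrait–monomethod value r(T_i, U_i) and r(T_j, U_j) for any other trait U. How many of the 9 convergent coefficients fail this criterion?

Each convergent coefficient versus the relevant comparison correlations:
SE (methods 1·2): 0.47 vs {0.34, 0.40, 0.30, 0.20} → pass.
SE (methods 1·3): 0.54 vs {0.34, 0.26, 0.30, 0.15} → pass.
SE (methods 2·3): 0.81 vs {0.40, 0.26, 0.20, 0.15} → pass.
Res (methods 1·2): 0.72 vs {0.34, 0.40, 0.28, 0.13} → pass.
Res (methods 1·3): 0.49 vs {0.34, 0.26, 0.28, 0.15} → pass.
Res (methods 2·3): 0.43 vs {0.40, 0.26, 0.13, 0.15} → pass.
Gri (methods 1·2): 0.74 vs {0.30, 0.20, 0.28, 0.13} → pass.
Gri (methods 1·3): 0.56 vs {0.30, 0.15, 0.28, 0.15} → pass.
Gri (methods 2·3): 0.63 vs {0.20, 0.15, 0.13, 0.15} → pass.
0 of 9 fail.

0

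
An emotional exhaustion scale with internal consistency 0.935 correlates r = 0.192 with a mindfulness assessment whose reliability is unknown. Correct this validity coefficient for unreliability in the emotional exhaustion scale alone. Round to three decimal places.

Single correction: r_c = r_obs / √r_xx = 0.192 / √0.935 = 0.192 / 0.9670 ≈ 0.199.

0.199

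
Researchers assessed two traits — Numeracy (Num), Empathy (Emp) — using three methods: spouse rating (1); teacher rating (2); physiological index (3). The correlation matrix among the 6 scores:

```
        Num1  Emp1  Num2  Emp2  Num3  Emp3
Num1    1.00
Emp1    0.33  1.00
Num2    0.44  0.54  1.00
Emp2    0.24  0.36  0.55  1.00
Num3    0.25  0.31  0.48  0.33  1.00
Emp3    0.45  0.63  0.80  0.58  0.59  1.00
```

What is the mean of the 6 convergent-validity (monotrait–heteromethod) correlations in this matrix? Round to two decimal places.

Convergent values: 0.44, 0.25, 0.48, 0.36, 0.63, 0.58; mean = 2.74/6 = 0.46.

0.46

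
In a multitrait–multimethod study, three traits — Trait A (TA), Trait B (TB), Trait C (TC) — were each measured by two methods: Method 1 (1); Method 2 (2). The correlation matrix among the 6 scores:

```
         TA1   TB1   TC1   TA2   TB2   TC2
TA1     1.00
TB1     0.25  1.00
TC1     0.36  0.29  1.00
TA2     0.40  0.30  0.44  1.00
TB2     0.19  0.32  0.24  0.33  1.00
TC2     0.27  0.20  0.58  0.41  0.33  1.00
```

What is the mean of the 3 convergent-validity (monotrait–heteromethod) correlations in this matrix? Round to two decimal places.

Convergent values: 0.40, 0.32, 0.58; mean = 1.30/3 = 0.43.

0.43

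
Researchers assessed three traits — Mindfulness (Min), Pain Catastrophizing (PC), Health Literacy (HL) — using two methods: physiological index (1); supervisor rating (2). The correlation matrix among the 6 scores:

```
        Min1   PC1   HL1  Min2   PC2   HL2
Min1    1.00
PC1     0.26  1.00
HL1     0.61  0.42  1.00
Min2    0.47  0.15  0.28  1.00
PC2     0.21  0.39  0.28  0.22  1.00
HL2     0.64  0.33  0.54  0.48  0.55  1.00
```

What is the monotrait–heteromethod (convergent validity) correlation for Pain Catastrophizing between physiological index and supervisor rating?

Same trait (PC), different methods: r(PC1, PC2) = 0.39.

0.39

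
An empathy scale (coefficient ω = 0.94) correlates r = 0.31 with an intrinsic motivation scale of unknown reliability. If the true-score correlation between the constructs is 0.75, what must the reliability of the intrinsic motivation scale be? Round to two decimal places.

r_true = r_obs / √(r_xx · r_yy) ⇒ 0.75 = 0.31 / √(0.94 · r_yy).
√(0.94 · r_yy) = 0.31 / 0.75 = 0.4133; 0.94 · r_yy = 0.1708; r_yy = 0.1708 / 0.94 ≈ 0.18.

0.18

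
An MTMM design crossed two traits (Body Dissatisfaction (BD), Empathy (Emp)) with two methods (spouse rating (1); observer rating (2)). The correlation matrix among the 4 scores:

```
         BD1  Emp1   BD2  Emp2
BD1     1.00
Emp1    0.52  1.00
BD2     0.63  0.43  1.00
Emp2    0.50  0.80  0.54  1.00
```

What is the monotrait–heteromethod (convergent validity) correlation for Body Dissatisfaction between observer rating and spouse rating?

0.63

Same trait (BD), different methods: r(BD2, BD1) = 0.63.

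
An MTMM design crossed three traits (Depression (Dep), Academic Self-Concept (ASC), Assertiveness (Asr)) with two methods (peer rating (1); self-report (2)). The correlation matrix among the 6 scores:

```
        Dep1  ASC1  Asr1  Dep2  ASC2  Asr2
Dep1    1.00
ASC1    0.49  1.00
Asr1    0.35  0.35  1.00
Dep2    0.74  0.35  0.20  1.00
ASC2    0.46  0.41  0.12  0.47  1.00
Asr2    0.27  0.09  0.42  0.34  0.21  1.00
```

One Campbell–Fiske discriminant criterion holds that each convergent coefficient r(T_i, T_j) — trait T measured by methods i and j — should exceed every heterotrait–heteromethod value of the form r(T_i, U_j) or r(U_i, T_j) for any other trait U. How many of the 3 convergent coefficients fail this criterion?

1

Checking each validity diagonal entry against its comparison values:
Dep (methods 1·2): 0.74 vs {0.46, 0.35, 0.27, 0.20} → pass.
ASC (methods 1·2): 0.41 vs {0.35, 0.46, 0.09, 0.12} → fail.
Asr (methods 1·2): 0.42 vs {0.20, 0.27, 0.12, 0.09} → pass.
1 of 3 fail.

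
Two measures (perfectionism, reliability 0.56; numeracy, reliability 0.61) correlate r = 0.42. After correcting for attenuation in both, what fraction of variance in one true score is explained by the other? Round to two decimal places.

Disattenuated r = 0.42 / √(0.56 × 0.61) = 0.42 / 0.5845 = 0.7186.
Shared true-score variance = 0.7186² = 0.5164 ≈ 0.52.

0.52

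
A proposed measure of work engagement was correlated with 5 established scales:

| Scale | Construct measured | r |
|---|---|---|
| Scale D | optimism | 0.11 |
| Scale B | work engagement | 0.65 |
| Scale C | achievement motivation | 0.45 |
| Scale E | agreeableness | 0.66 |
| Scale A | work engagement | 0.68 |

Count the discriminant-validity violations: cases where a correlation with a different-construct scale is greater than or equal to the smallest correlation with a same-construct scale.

1

Convergent (same construct = work engagement): Scale B, Scale A.
Smallest convergent = 0.65. Discriminant values: 0.11, 0.45, 0.66; count ≥ 0.65 → 1.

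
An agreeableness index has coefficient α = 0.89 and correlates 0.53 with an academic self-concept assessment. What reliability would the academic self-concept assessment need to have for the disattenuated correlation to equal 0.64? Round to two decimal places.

0.77

r_true = r_obs / √(r_xx · r_yy) ⇒ 0.64 = 0.53 / √(0.89 · r_yy).
√(0.89 · r_yy) = 0.53 / 0.64 = 0.8281; 0.89 · r_yy = 0.6857; r_yy = 0.6857 / 0.89 ≈ 0.77.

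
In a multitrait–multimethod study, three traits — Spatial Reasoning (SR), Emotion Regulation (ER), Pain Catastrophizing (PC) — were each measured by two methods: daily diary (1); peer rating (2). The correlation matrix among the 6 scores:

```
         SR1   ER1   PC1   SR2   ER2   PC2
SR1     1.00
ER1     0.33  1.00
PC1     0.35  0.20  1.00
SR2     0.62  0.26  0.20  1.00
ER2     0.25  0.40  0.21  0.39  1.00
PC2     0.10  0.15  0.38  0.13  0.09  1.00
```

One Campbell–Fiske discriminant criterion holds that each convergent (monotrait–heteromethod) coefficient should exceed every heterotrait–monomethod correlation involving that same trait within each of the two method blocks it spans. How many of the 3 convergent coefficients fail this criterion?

Checking each validity diagonal entry against its comparison values:
SR (methods 1·2): 0.62 vs {0.33, 0.39, 0.35, 0.13} → pass.
ER (methods 1·2): 0.40 vs {0.33, 0.39, 0.20, 0.09} → pass.
PC (methods 1·2): 0.38 vs {0.35, 0.13, 0.20, 0.09} → pass.
0 of 3 fail.

0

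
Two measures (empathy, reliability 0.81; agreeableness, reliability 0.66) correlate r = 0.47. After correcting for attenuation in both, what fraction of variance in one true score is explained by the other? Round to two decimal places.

0.41

Disattenuated r = 0.47 / √(0.81 × 0.66) = 0.47 / 0.7312 = 0.6428.
Shared true-score variance = 0.6428² = 0.4132 ≈ 0.41.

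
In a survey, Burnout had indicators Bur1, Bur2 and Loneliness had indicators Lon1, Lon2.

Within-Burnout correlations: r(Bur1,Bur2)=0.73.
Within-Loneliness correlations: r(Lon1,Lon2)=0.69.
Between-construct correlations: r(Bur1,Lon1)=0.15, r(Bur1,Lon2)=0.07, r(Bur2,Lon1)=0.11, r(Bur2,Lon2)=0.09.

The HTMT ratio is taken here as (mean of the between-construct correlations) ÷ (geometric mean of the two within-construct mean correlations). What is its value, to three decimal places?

Mean heterotrait r = 0.42/4 = 0.1050.
Mean within-Bur = 0.73/1 = 0.7300; mean within-Lon = 0.69/1 = 0.6900.
Geometric mean = √(0.7300 × 0.6900) = 0.7097.
HTMT = 0.1050 / 0.7097 = 0.148.

0.148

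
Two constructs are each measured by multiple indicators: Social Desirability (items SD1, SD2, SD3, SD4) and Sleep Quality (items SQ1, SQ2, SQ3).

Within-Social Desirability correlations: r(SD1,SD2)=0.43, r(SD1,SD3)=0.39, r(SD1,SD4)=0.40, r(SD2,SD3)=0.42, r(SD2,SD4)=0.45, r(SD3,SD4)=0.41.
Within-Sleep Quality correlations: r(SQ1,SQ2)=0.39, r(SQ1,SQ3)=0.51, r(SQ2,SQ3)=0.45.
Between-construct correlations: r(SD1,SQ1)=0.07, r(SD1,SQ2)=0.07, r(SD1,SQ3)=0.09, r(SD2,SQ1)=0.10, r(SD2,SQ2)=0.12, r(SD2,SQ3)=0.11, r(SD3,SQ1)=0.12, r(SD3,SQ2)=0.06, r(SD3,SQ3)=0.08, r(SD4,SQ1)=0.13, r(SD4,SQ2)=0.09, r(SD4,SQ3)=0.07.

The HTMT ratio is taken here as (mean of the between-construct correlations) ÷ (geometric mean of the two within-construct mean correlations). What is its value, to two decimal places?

0.21

Between-construct mean = 1.11/12 = 0.0925.
Mean within-SD = 2.50/6 = 0.4167; mean within-SQ = 1.35/3 = 0.4500.
Geometric mean = √(0.4167 × 0.4500) = 0.4330.
HTMT = 0.0925 / 0.4330 = 0.21.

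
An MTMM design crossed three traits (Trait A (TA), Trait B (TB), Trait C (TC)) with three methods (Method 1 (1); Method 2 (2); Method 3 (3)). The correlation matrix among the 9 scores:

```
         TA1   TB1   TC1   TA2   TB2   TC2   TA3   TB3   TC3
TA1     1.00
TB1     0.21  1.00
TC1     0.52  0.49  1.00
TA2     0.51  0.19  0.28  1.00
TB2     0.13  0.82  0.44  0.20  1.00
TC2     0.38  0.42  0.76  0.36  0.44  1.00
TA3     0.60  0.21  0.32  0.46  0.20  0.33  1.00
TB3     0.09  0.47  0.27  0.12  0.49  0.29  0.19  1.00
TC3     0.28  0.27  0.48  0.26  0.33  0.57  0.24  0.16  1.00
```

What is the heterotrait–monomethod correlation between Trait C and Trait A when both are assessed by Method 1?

0.52

Different traits, same method: r(TC1, TA1) = 0.52.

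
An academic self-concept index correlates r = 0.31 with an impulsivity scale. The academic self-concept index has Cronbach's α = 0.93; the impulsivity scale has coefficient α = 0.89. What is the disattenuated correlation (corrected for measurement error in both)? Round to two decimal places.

r_true = r_obs / √(r_xx · r_yy) = 0.31 / √(0.93 × 0.89) = 0.31 / √0.8277 = 0.31 / 0.9098 ≈ 0.34.

0.34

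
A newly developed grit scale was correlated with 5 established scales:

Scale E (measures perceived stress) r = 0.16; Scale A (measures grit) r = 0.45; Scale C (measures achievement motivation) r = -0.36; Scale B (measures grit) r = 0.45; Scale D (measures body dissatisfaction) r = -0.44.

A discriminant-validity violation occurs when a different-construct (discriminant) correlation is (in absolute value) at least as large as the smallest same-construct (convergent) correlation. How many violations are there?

0

Convergent (same construct = grit): Scale A, Scale B.
Smallest convergent = 0.45. Discriminant |r|: 0.16, 0.36, 0.44; count ≥ 0.45 → 0.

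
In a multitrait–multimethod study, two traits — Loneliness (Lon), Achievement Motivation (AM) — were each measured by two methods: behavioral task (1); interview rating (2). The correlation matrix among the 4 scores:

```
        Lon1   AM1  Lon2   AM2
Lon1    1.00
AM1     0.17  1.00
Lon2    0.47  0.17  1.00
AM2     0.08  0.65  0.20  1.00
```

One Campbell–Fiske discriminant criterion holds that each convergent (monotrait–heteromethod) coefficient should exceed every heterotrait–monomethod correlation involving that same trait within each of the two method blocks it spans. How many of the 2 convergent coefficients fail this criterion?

Convergent coefficients and their comparison sets:
Lon (methods 1·2): 0.47 vs {0.17, 0.20} → pass.
AM (methods 1·2): 0.65 vs {0.17, 0.20} → pass.
0 of 2 fail.

0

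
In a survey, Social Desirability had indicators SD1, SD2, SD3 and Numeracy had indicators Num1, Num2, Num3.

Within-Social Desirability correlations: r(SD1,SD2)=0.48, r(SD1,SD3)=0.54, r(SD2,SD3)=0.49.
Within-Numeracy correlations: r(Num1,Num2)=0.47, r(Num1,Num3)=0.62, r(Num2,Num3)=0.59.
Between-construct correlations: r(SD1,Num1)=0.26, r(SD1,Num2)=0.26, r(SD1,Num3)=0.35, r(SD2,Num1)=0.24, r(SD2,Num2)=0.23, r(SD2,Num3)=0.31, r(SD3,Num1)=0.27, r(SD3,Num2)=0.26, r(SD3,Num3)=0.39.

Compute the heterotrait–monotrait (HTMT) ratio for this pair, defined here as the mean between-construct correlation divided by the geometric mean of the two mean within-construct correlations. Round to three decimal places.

0.538

Mean between = 2.57/9 = 0.2856.
Mean within-SD = 1.51/3 = 0.5033; mean within-Num = 1.68/3 = 0.5600.
Geometric mean = √(0.5033 × 0.5600) = 0.5309.
HTMT = 0.2856 / 0.5309 = 0.538.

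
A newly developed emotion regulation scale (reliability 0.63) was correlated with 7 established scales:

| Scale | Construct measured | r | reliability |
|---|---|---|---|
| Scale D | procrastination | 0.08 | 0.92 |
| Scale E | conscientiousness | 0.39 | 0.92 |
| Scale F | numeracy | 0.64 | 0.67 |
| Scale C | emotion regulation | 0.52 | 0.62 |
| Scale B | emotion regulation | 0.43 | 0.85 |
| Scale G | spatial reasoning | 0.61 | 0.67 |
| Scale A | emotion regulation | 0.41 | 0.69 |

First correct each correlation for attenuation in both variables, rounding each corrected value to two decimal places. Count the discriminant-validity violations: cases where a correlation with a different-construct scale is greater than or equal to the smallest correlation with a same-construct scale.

Disattenuated r (r / √(r_scale · r_new)):
  Scale D (disc): 0.08 / √(0.92·0.63) = 0.11
  Scale E (disc): 0.39 / √(0.92·0.63) = 0.51
  Scale F (disc): 0.64 / √(0.67·0.63) = 0.99
  Scale C (conv): 0.52 / √(0.62·0.63) = 0.83
  Scale B (conv): 0.43 / √(0.85·0.63) = 0.59
  Scale G (disc): 0.61 / √(0.67·0.63) = 0.94
  Scale A (conv): 0.41 / √(0.69·0.63) = 0.62
Smallest convergent = 0.59. Discriminant values: 0.11, 0.51, 0.99, 0.94; count ≥ 0.59 → 2.

2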